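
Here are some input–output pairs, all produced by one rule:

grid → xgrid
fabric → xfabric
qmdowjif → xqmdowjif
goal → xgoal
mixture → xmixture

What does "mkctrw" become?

The rule is to prepend "x".
So "mkctrw" becomes "xmkctrw".

xmkctrw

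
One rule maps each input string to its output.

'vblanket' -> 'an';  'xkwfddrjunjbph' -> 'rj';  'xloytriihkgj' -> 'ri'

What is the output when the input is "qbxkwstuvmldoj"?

tu

In each case the input is transformed by: take characters alternately from the front and the back (1st, last, 2nd, 2nd-last, ...), then keep only the last 2 characters.
Working it through for "qbxkwstuvmldoj": intermediate "qjboxdklwmsvtu", final "tu".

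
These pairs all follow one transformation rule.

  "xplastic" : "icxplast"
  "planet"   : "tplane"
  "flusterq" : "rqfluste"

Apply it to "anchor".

Looking at the pairs, the operation is to move the first 2 characters to the end (rotate left by 2), then swap the front and back halves of the string.
On "anchor": the first step gives "choran", and the second then gives "rancho".

rancho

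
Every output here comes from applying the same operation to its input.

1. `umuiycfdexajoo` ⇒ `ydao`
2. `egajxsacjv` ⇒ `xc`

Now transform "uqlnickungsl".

ius

The rule is to delete the first 2 characters, then keep one character in every 3, starting at position 3 (positions 3rd, 6th, 9th, ...).
Applying both steps to "uqlnickungsl": "lnickungsl", then "ius".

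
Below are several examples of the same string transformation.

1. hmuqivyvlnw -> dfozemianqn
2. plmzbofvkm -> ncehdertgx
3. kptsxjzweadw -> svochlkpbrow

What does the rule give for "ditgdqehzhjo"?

Each output is the input with this applied: move the last 3 characters to the front (rotate right by 3), then shift every letter 8 places backward in the alphabet (wrapping around).
"ditgdqehzhjo" → "zbgvalyviwzr".

zbgvalyviwzr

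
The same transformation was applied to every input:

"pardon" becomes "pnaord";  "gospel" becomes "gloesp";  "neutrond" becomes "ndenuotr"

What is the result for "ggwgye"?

gegywg

What's happening: take characters alternately from the front and the back (1st, last, 2nd, 2nd-last, ...).
Applying that to "ggwgye" gives "gegywg".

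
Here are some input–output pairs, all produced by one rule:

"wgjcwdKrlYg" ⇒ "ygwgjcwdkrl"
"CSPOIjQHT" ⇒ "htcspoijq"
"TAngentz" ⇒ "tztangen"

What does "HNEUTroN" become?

The pattern: move the last 2 characters to the front (rotate right by 2), then convert every letter to lowercase.
"HNEUTroN" → "oNHNEUTr" → "onhneutr".
(Check on "TAngentz": → "tzTAngen" → "tztangen" ✓)

onhneutr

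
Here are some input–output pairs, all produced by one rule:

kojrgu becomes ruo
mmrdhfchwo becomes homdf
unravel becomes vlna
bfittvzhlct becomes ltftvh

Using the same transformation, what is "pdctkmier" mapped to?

irdtm

Looking at the pairs, the operation is to move the last 3 characters to the front (rotate right by 3), then keep every other character starting from the first (positions 1st, 3rd, 5th, ...).
Applying both steps to "pdctkmier": "ierpdctkm", then "irdtm".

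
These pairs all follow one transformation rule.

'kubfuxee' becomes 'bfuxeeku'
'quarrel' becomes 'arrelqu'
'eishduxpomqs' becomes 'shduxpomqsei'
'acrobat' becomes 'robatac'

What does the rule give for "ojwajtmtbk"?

wajtmtbkoj

The pattern: move the first 2 characters to the end (rotate left by 2).
"ojwajtmtbk" → "wajtmtbkoj".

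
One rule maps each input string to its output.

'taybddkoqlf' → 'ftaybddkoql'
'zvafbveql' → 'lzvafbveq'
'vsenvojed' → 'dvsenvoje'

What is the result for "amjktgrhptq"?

Rule — move the last character to the front.
Doing the same to "amjktgrhptq": "qamjktgrhpt".

qamjktgrhpt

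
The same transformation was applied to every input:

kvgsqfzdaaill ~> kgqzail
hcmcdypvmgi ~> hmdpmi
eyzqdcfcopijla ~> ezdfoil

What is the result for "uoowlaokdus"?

uolods

Looking at the pairs, the operation is to keep every other character starting from the first (positions 1st, 3rd, 5th, ...).
On "uoowlaokdus" that produces "uolods".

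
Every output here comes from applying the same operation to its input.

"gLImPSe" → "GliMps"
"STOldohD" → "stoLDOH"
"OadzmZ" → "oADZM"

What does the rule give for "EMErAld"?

The transformation: flip the case of every letter, then delete the last character.
For "EMErAld" the result is "emeRaL".

emeRaL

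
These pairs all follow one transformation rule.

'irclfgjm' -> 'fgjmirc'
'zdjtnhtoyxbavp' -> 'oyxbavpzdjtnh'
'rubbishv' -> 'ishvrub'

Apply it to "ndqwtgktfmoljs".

tfmoljsndqwtg

Looking at the pairs, the operation is to swap the front and back halves of the string, then delete the last character.
On "ndqwtgktfmoljs": the first step gives "tfmoljsndqwtgk", and the second then gives "tfmoljsndqwtg".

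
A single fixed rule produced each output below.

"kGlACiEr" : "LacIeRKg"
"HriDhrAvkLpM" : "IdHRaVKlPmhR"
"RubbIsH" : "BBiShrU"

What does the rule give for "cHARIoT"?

ariOtCh

The rule is to move the first 2 characters to the end (rotate left by 2), then flip the case of every letter.
Applying both steps to "cHARIoT": "ARIoTcH", then "ariOtCh".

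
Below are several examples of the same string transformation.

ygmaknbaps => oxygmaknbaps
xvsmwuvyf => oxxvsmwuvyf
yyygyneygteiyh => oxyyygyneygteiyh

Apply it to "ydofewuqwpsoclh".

In each case the input is transformed by: prepend "ox".
Applying that to "ydofewuqwpsoclh" gives "oxydofewuqwpsoclh".

oxydofewuqwpsoclh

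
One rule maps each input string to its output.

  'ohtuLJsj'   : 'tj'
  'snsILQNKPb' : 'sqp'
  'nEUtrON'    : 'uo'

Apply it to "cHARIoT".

The pattern: keep one character in every 3, starting at position 3 (positions 3rd, 6th, 9th, ...), then convert every letter to lowercase.
Applying both steps to "cHARIoT": "Ao", then "ao".
(Check on "ohtuLJsj": → "tJ" → "tj" ✓)

ao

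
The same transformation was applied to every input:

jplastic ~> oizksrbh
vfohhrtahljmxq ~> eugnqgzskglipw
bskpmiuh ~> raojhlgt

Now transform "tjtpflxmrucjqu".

isoskelwtqibtp

The rule is to swap each adjacent pair of characters (1↔2, 3↔4, ...), then shift every letter 1 place backward in the alphabet (wrapping around).
Doing the same to "tjtpflxmrucjqu": "isoskelwtqibtp".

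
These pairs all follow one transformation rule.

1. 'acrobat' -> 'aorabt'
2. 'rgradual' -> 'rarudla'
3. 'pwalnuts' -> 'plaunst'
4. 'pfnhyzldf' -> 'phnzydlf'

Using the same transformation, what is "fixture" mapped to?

The pattern: swap each adjacent pair of characters (1↔2, 3↔4, ...), then delete the first character.
Starting from "fixture": after the first operation, "iftxrue"; after the second, "ftxrue".
(Check on "rgradual": → "grarudla" → "rarudla" ✓)

ftxrue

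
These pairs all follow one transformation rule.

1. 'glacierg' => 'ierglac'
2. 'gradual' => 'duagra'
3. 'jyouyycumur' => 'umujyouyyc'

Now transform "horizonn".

zonhori

In each case the input is transformed by: delete the last character, then move the last 3 characters to the front (rotate right by 3).
For "horizonn", step one produces "horizon"; step two turns that into "zonhori".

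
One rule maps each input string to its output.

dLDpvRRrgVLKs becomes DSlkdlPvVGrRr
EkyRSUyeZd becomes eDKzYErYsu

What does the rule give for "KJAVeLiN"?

The pattern: flip the case of every letter, then take characters alternately from the front and the back (1st, last, 2nd, 2nd-last, ...).
On "KJAVeLiN": the first step gives "kjavElIn", and the second then gives "knjIalvE".

knjIalvE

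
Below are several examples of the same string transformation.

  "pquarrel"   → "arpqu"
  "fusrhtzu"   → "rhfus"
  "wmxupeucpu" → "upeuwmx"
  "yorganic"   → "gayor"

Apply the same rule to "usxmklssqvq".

mklssusx

The transformation: delete the last 3 characters, then move the first 3 characters to the end (rotate left by 3).
Applying both steps to "usxmklssqvq": "usxmklss", then "mklssusx".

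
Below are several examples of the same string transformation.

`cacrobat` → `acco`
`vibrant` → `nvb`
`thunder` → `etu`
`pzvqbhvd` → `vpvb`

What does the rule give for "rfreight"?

hrri

The pattern: move the last 3 characters to the front (rotate right by 3), then keep every other character starting from the second (positions 2nd, 4th, 6th, ...).
"rfreight" → "ghtrfrei" → "hrri".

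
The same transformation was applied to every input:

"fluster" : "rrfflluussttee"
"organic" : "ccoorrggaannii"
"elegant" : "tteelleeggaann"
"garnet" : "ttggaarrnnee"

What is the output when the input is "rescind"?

Each output is the input with this applied: double every character, then move the last 2 characters to the front (rotate right by 2).
Starting from "rescind": after the first operation, "rreesscciinndd"; after the second, "ddrreesscciinn".
(Check on "elegant": → "eelleeggaanntt" → "tteelleeggaann" ✓)

ddrreesscciinn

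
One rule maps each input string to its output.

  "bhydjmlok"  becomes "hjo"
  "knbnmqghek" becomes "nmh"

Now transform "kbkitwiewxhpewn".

Rule — keep one character in every 3, starting at position 2 (positions 2nd, 5th, 8th, ...).
"kbkitwiewxhpewn" → "btehw".

btehw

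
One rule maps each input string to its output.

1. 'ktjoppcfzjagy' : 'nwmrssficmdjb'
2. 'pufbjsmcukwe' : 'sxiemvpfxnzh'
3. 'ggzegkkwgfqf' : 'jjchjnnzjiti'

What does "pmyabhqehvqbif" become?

In each case the input is transformed by: shift every letter 3 places forward in the alphabet (wrapping around).
So "pmyabhqehvqbif" becomes "spbdekthkyteli".

spbdekthkyteli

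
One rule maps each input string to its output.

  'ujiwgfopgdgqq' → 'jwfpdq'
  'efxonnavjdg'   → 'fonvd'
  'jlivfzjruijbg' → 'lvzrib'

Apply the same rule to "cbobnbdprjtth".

Rule — keep every other character starting from the second (positions 2nd, 4th, 6th, ...).
So "cbobnbdprjtth" becomes "bbbpjt".

bbbpjt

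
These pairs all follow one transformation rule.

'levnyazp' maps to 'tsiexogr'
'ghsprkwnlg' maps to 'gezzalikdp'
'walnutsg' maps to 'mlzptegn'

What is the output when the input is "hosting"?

bgzahlm

Looking at the pairs, the operation is to move the last 3 characters to the front (rotate right by 3), then shift every letter 7 places backward in the alphabet (wrapping around).
For "hosting" the result is "bgzahlm".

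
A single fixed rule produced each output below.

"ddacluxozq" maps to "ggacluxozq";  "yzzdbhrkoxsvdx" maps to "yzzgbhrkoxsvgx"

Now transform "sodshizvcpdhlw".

Looking at the pairs, the operation is to replace every "d" with "g".
So "sodshizvcpdhlw" becomes "sogshizvcpghlw".

sogshizvcpghlw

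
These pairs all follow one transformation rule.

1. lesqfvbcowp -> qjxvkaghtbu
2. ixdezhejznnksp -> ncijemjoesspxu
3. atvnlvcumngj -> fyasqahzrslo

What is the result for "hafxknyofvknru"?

Each output is the input with this applied: shift every letter 5 places forward in the alphabet (wrapping around).
For "hafxknyofvknru" the result is "mfkcpsdtkapswz".

mfkcpsdtkapswz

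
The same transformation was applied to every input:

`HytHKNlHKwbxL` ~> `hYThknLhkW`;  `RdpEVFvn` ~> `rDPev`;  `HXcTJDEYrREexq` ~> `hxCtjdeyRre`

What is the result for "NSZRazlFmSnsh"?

The transformation: delete the last 3 characters, then flip the case of every letter.
For "NSZRazlFmSnsh" the result is "nszrAZLfMs".

nszrAZLfMs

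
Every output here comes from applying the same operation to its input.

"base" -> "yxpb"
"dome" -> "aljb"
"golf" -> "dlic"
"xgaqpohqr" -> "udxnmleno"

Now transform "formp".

Each output is the input with this applied: shift every letter 3 places backward in the alphabet (wrapping around).
For "formp" the result is "clojm".

clojm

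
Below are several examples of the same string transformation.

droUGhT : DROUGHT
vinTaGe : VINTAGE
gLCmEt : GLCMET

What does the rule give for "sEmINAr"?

SEMINAR

In each case the input is transformed by: convert every letter to uppercase.
"sEmINAr" → "SEMINAR".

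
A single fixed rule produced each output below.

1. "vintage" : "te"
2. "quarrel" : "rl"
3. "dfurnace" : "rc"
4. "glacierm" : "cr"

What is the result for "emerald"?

In each case the input is transformed by: move the first character to the end, then keep one character in every 3, starting at position 3 (positions 3rd, 6th, 9th, ...).
For "emerald" the result is "rd".

rd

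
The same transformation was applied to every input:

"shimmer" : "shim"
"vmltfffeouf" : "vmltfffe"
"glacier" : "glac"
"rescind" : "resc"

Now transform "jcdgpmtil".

jcdgpm

In each case the input is transformed by: delete the last 3 characters.
"jcdgpmtil" → "jcdgpm".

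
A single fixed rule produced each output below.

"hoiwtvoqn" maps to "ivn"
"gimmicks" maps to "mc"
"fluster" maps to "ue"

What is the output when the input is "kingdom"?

no

In each case the input is transformed by: keep one character in every 3, starting at position 3 (positions 3rd, 6th, 9th, ...).
So "kingdom" becomes "no".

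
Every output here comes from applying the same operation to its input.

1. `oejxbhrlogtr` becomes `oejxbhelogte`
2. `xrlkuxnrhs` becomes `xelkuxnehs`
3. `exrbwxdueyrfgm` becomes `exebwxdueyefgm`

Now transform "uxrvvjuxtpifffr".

uxevvjuxtpifffe

The transformation: replace every "r" with "e".
For "uxrvvjuxtpifffr" the result is "uxevvjuxtpifffe".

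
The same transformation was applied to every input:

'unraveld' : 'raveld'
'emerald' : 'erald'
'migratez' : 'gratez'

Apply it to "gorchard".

rchard

Rule — delete the first 2 characters.
So "gorchard" becomes "rchard".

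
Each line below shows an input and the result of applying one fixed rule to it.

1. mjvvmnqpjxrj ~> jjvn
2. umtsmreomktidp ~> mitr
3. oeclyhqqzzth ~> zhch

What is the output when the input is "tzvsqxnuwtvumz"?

wuvx

The pattern: keep one character in every 3, starting at position 3 (positions 3rd, 6th, 9th, ...), then swap the front and back halves of the string.
Applying both steps to "tzvsqxnuwtvumz": "vxwu", then "wuvx".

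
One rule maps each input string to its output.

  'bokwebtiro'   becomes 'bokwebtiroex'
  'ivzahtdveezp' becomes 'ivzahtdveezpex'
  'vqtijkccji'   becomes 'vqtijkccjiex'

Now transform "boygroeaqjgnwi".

boygroeaqjgnwiex

Rule — append "ex".
Applying that to "boygroeaqjgnwi" gives "boygroeaqjgnwiex".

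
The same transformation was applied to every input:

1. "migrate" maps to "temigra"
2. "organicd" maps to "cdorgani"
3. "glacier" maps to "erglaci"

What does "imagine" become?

The pattern: move the last 2 characters to the front (rotate right by 2).
"imagine" → "neimagi".

neimagi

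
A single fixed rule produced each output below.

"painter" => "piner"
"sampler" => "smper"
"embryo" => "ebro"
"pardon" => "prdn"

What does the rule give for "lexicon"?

lxion

What's happening: double every character, then keep one character in every 3, starting at position 2 (positions 2nd, 5th, 8th, ...).
Starting from "lexicon": after the first operation, "lleexxiiccoonn"; after the second, "lxion".
(Check on "sampler": → "ssaammpplleerr" → "smper" ✓)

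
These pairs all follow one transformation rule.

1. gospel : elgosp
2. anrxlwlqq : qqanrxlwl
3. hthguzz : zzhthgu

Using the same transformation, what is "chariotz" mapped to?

tzchario

The rule is to move the last 2 characters to the front (rotate right by 2).
Applying that to "chariotz" gives "tzchario".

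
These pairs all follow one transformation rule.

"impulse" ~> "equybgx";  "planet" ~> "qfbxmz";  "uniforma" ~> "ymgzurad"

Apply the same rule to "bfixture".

Rule — shift every letter 12 places forward in the alphabet (wrapping around), then move the last 2 characters to the front (rotate right by 2).
Applying both steps to "bfixture": "nrujfgdq", then "dqnrujfg".

dqnrujfg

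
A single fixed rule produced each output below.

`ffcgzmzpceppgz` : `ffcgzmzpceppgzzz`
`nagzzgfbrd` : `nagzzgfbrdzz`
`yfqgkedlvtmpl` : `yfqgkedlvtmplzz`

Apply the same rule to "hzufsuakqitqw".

Rule — append "zz".
Applying that to "hzufsuakqitqw" gives "hzufsuakqitqwzz".

hzufsuakqitqwzz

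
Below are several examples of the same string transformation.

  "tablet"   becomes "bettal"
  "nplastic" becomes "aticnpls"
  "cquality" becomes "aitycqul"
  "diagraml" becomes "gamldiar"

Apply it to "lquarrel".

arellqur

The pattern: swap the front and back halves of the string, then swap the first and last characters.
On "lquarrel": the first step gives "rrellqua", and the second then gives "arellqur".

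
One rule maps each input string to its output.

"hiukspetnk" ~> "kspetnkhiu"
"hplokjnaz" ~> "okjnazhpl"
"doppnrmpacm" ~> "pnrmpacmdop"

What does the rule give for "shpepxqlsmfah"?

epxqlsmfahshp

The transformation: move the first 3 characters to the end (rotate left by 3).
On "shpepxqlsmfah" that produces "epxqlsmfahshp".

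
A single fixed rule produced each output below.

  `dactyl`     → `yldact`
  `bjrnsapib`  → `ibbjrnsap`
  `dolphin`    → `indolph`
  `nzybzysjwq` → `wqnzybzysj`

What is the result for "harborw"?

rwharbo

The pattern: move the last 2 characters to the front (rotate right by 2).
Applying that to "harborw" gives "rwharbo".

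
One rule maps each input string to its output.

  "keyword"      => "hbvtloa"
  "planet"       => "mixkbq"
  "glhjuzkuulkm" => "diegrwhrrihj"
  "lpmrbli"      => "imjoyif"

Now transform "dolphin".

alimefk

What's happening: shift every letter 3 places backward in the alphabet (wrapping around).
"dolphin" → "alimefk".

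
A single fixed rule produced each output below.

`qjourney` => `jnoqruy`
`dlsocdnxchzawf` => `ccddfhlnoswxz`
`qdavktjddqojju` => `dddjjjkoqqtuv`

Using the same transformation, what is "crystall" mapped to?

cllrsty

In each case the input is transformed by: sort the characters into alphabetical order, then delete the first character.
On "crystall" that produces "cllrsty".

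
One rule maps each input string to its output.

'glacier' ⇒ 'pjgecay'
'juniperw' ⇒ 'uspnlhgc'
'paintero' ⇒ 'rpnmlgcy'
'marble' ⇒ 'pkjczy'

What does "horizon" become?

xpmmlgf

The rule is to sort the characters into reverse alphabetical order, then shift every letter 2 places backward in the alphabet (wrapping around).
Applying that to "horizon" gives "xpmmlgf".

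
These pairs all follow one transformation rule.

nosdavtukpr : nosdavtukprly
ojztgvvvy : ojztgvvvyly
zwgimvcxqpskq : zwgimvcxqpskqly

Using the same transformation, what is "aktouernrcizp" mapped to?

The transformation: append "ly".
Applying that to "aktouernrcizp" gives "aktouernrcizply".

aktouernrcizply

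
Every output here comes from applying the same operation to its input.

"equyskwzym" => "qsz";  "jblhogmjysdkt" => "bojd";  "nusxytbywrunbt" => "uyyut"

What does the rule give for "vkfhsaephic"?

The pattern: keep one character in every 3, starting at position 2 (positions 2nd, 5th, 8th, ...).
So "vkfhsaephic" becomes "kspc".

kspc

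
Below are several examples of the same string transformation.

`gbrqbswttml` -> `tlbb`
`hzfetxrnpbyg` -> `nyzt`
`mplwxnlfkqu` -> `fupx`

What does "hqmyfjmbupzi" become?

Looking at the pairs, the operation is to keep one character in every 3, starting at position 2 (positions 2nd, 5th, 8th, ...), then swap the front and back halves of the string.
Starting from "hqmyfjmbupzi": after the first operation, "qfbz"; after the second, "bzqf".

bzqf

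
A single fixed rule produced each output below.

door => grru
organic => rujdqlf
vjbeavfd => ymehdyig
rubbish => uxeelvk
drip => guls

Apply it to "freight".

The pattern: shift every letter 3 places forward in the alphabet (wrapping around).
On "freight" that produces "iuhljkw".

iuhljkw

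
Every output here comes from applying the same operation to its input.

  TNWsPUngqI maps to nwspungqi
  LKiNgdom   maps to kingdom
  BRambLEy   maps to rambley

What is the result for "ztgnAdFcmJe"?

tgnadfcmje

The transformation: delete the first character, then convert every letter to lowercase.
Starting from "ztgnAdFcmJe": after the first operation, "tgnAdFcmJe"; after the second, "tgnadfcmje".
(Check on "TNWsPUngqI": → "NWsPUngqI" → "nwspungqi" ✓)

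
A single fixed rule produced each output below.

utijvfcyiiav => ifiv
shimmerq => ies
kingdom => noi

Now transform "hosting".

Rule — move the first 2 characters to the end (rotate left by 2), then keep one character in every 3, starting at position 1 (positions 1st, 4th, 7th, ...).
Doing the same to "hosting": "sno".

sno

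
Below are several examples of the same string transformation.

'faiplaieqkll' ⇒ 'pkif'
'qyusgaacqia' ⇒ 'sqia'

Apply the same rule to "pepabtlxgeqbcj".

pleca

Looking at the pairs, the operation is to keep one character in every 3, starting at position 1 (positions 1st, 4th, 7th, ...), then sort the characters into reverse alphabetical order.
"pepabtlxgeqbcj" → "pleca".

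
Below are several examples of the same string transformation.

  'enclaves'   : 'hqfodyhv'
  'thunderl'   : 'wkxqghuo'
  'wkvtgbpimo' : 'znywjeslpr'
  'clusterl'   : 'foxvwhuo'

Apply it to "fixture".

ilawxuh

The rule is to shift every letter 3 places forward in the alphabet (wrapping around).
"fixture" → "ilawxuh".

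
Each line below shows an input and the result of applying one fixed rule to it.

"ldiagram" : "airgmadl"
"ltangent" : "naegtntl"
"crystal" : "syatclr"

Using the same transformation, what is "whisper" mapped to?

The pattern: move the first 2 characters to the end (rotate left by 2), then swap each adjacent pair of characters (1↔2, 3↔4, ...).
Applying both steps to "whisper": "isperwh", then "siepwrh".

siepwrh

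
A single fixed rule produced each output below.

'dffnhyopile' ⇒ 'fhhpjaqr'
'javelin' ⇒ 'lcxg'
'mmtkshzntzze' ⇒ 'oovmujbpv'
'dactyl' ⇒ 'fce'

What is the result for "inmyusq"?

kpoa

The transformation: shift every letter 2 places forward in the alphabet (wrapping around), then delete the last 3 characters.
On "inmyusq" that produces "kpoa".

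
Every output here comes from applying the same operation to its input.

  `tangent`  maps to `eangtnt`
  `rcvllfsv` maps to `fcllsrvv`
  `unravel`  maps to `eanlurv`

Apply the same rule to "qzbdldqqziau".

baddliqquqzz

Looking at the pairs, the operation is to sort the characters into alphabetical order, then swap each adjacent pair of characters (1↔2, 3↔4, ...).
Starting from "qzbdldqqziau": after the first operation, "abddilqqquzz"; after the second, "baddliqquqzz".
(Check on "unravel": → "aelnruv" → "eanlurv" ✓)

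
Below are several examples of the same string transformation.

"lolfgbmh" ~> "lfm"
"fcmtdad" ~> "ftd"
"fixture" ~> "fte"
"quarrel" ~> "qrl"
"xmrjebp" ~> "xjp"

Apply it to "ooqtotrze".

otr

Each output is the input with this applied: keep one character in every 3, starting at position 1 (positions 1st, 4th, 7th, ...).
On "ooqtotrze" that produces "otr".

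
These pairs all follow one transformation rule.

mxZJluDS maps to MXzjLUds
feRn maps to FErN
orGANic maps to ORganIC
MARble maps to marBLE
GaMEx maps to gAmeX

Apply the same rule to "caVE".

CAve

Looking at the pairs, the operation is to flip the case of every letter.
Doing the same to "caVE": "CAve".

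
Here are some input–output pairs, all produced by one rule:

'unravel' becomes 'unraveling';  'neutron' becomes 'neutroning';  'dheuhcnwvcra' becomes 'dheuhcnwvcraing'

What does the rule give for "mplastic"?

mplasticing

The transformation: append "ing".
For "mplastic" the result is "mplasticing".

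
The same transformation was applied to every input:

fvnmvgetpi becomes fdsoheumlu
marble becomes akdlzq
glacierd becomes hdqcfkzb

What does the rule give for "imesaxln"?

The pattern: shift every letter 1 place backward in the alphabet (wrapping around), then swap the front and back halves of the string.
Doing the same to "imesaxln": "zwkmhldr".

zwkmhldr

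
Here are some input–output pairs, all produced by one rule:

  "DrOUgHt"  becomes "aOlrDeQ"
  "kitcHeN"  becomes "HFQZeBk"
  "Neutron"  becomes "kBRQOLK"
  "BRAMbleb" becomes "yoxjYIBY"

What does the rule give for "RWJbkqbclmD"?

The pattern: shift every letter 3 places backward in the alphabet (wrapping around), then flip the case of every letter.
"RWJbkqbclmD" → "OTGyhnyzijA" → "otgYHNYZIJa".
(Check on "BRAMbleb": → "YOXJyiby" → "yoxjYIBY" ✓)

otgYHNYZIJa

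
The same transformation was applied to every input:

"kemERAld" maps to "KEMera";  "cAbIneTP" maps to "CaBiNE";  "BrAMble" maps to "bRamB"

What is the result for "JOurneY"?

joURN

What's happening: delete the last 2 characters, then flip the case of every letter.
So "JOurneY" becomes "joURN".
(Check on "BrAMble": → "BrAMb" → "bRamB" ✓)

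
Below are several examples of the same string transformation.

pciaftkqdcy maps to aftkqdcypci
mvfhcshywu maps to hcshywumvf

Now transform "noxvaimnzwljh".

vaimnzwljhnox

The rule is to move the first 3 characters to the end (rotate left by 3).
Doing the same to "noxvaimnzwljh": "vaimnzwljhnox".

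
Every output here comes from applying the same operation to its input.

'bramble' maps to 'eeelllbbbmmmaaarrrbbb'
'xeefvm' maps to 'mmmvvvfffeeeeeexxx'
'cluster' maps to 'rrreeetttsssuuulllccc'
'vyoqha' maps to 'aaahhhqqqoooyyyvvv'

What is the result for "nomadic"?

ccciiidddaaammmooonnn

The rule is to repeat every character 3 times, then reverse the string.
"nomadic" → "ccciiidddaaammmooonnn".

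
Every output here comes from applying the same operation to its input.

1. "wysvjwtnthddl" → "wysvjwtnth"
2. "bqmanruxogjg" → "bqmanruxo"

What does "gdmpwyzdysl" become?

gdmpwyzd

Each output is the input with this applied: delete the last 3 characters.
So "gdmpwyzdysl" becomes "gdmpwyzd".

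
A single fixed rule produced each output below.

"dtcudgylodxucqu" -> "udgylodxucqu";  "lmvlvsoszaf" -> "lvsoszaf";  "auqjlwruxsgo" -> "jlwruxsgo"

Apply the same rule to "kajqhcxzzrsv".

qhcxzzrsv

Each output is the input with this applied: delete the first 3 characters.
For "kajqhcxzzrsv" the result is "qhcxzzrsv".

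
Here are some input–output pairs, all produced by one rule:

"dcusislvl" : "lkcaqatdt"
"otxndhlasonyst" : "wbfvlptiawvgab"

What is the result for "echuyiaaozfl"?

mkpcgqiiwhnt

What's happening: shift every letter 8 places forward in the alphabet (wrapping around).
So "echuyiaaozfl" becomes "mkpcgqiiwhnt".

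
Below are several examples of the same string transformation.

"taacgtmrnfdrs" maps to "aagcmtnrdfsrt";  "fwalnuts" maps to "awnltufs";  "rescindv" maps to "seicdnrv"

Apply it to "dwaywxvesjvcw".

What's happening: move the first character to the end, then swap each adjacent pair of characters (1↔2, 3↔4, ...).
For "dwaywxvesjvcw", step one produces "waywxvesjvcwd"; step two turns that into "awwyvxsevjwcd".
(Check on "taacgtmrnfdrs": → "aacgtmrnfdrst" → "aagcmtnrdfsrt" ✓)

awwyvxsevjwcd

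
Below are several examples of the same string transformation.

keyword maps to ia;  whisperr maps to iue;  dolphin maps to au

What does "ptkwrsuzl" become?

ie

What's happening: shift every letter 12 places forward in the alphabet (wrapping around), then keep only the vowels.
"ptkwrsuzl" → "bfwideglx" → "ie".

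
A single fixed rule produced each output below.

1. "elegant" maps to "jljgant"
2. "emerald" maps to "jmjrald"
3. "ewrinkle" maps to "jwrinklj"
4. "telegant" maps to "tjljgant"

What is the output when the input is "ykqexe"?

ykqjxj

In each case the input is transformed by: replace every "e" with "j".
For "ykqexe" the result is "ykqjxj".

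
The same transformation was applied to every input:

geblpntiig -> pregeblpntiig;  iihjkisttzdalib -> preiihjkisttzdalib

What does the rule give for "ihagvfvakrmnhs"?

preihagvfvakrmnhs

Looking at the pairs, the operation is to prepend "pre".
Applying that to "ihagvfvakrmnhs" gives "preihagvfvakrmnhs".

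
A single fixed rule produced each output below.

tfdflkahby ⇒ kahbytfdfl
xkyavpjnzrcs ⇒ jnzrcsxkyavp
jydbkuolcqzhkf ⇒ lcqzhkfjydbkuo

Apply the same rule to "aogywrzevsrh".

zevsrhaogywr

The pattern: swap the front and back halves of the string.
On "aogywrzevsrh" that produces "zevsrhaogywr".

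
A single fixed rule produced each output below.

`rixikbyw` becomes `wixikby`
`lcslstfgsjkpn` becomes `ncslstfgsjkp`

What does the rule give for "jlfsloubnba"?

Rule — delete the first character, then move the last character to the front.
"jlfsloubnba" → "lfsloubnba" → "alfsloubnb".

alfsloubnb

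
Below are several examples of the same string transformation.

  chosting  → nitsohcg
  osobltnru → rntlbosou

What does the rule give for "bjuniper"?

epinujbr

The rule is to move the last character to the front, then reverse the string.
"bjuniper" → "epinujbr".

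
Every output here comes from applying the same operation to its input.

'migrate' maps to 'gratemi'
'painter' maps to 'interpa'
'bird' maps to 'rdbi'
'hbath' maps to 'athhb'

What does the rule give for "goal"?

The transformation: move the first 2 characters to the end (rotate left by 2).
So "goal" becomes "algo".

algo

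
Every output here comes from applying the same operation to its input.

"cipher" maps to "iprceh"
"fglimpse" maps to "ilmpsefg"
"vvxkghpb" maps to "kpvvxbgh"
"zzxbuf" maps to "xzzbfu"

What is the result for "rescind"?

inrscde

The transformation: sort the characters into alphabetical order, then move the first 3 characters to the end (rotate left by 3).
Starting from "rescind": after the first operation, "cdeinrs"; after the second, "inrscde".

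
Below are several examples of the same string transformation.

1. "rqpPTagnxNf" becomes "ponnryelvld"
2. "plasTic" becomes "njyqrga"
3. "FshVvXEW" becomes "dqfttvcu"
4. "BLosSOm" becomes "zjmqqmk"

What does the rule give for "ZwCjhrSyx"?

xuahfpqwv

The rule is to shift every letter 2 places backward in the alphabet (wrapping around), then convert every letter to lowercase.
For "ZwCjhrSyx", step one produces "XuAhfpQwv"; step two turns that into "xuahfpqwv".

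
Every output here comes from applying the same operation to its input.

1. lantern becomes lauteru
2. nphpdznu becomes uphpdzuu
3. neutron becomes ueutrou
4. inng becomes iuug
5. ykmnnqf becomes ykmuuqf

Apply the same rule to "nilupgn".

The transformation: replace every "n" with "u".
So "nilupgn" becomes "uilupgu".

uilupgu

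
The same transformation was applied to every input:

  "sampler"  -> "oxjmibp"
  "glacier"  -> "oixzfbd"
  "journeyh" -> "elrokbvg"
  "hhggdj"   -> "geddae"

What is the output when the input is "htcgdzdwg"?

The transformation: swap the first and last characters, then shift every letter 3 places backward in the alphabet (wrapping around).
Applying both steps to "htcgdzdwg": "gtcgdzdwh", then "dqzdawate".

dqzdawate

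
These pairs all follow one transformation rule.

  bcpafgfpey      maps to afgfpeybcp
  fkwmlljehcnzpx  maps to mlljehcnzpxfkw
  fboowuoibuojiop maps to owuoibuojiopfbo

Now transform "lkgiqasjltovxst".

iqasjltovxstlkg

What's happening: move the first 3 characters to the end (rotate left by 3).
Doing the same to "lkgiqasjltovxst": "iqasjltovxstlkg".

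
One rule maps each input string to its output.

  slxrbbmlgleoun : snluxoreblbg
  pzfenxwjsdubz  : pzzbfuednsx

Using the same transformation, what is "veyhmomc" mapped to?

Looking at the pairs, the operation is to take characters alternately from the front and the back (1st, last, 2nd, 2nd-last, ...), then delete the last 2 characters.
Applying that to "veyhmomc" gives "vcemyo".

vcemyo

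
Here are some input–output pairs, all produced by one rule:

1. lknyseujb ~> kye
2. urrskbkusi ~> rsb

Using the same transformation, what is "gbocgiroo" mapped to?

The rule is to delete the last 3 characters, then keep every other character starting from the second (positions 2nd, 4th, 6th, ...).
Starting from "gbocgiroo": after the first operation, "gbocgi"; after the second, "bci".

bci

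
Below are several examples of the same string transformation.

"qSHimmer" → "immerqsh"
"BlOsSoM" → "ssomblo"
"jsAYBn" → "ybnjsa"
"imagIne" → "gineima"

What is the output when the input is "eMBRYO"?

ryoemb

The rule is to move the first 3 characters to the end (rotate left by 3), then convert every letter to lowercase.
On "eMBRYO": the first step gives "RYOeMB", and the second then gives "ryoemb".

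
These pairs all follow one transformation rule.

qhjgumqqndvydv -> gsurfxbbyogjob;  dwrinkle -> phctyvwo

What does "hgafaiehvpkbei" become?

trlqltpsgavmps

In each case the input is transformed by: shift every letter 11 places forward in the alphabet (wrapping around), then swap the first and last characters.
For "hgafaiehvpkbei" the result is "trlqltpsgavmps".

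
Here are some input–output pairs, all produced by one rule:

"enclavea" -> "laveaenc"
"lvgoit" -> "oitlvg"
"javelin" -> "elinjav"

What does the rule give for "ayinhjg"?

The rule is to move the first 3 characters to the end (rotate left by 3).
For "ayinhjg" the result is "nhjgayi".

nhjgayi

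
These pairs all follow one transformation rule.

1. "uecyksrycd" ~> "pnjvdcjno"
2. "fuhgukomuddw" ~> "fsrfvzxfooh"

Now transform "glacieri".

What's happening: shift every letter 11 places forward in the alphabet (wrapping around), then delete the first character.
Starting from "glacieri": after the first operation, "rwlntpct"; after the second, "wlntpct".

wlntpct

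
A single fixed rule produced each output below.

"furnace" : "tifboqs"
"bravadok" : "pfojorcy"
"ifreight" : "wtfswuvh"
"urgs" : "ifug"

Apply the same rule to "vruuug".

jfiiiu

In each case the input is transformed by: shift every letter 12 places backward in the alphabet (wrapping around).
"vruuug" → "jfiiiu".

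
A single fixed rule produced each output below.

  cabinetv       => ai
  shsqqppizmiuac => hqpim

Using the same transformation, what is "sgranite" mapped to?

ga

The rule is to delete the last 3 characters, then keep every other character starting from the second (positions 2nd, 4th, 6th, ...).
Starting from "sgranite": after the first operation, "sgran"; after the second, "ga".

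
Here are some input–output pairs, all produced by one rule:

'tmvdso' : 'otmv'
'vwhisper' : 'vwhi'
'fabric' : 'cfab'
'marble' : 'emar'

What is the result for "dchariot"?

The transformation: swap the front and back halves of the string, then keep only the last 4 characters.
On "dchariot": the first step gives "riotdcha", and the second then gives "dcha".

dcha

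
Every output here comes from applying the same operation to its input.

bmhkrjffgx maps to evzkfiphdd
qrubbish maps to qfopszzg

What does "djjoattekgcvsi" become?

qgbhhmyrrcieat

In each case the input is transformed by: shift every letter 2 places backward in the alphabet (wrapping around), then move the last 2 characters to the front (rotate right by 2).
Working it through for "djjoattekgcvsi": intermediate "bhhmyrrcieatqg", final "qgbhhmyrrcieat".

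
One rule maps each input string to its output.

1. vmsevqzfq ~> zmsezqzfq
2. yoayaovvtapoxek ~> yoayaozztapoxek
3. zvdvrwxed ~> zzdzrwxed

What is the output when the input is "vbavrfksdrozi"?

In each case the input is transformed by: replace every "v" with "z".
Doing the same to "vbavrfksdrozi": "zbazrfksdrozi".

zbazrfksdrozi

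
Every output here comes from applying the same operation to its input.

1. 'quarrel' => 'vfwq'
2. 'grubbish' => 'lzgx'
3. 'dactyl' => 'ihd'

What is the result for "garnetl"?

What's happening: keep every other character starting from the first (positions 1st, 3rd, 5th, ...), then shift every letter 5 places forward in the alphabet (wrapping around).
Applying both steps to "garnetl": "grel", then "lwjq".

lwjq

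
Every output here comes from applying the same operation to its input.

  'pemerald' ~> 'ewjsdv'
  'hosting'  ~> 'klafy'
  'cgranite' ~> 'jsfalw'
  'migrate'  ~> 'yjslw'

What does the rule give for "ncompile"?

The transformation: shift every letter 8 places backward in the alphabet (wrapping around), then delete the first 2 characters.
So "ncompile" becomes "gehadw".

gehadw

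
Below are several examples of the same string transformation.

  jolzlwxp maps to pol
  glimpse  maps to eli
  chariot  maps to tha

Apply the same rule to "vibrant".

What's happening: swap the first and last characters, then keep only the first 3 characters.
Starting from "vibrant": after the first operation, "tibranv"; after the second, "tib".

tib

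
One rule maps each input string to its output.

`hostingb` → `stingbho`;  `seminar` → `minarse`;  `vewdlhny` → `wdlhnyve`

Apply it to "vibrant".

The rule is to move the first 2 characters to the end (rotate left by 2).
Doing the same to "vibrant": "brantvi".

brantvi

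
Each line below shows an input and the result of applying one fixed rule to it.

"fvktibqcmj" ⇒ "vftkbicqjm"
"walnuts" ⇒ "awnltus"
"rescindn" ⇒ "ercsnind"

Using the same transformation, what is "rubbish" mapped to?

urbbsih

Rule — swap each adjacent pair of characters (1↔2, 3↔4, ...).
On "rubbish" that produces "urbbsih".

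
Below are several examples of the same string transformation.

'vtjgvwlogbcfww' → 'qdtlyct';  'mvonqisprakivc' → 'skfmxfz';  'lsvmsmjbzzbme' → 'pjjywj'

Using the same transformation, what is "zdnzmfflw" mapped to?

awci

In each case the input is transformed by: shift every letter 3 places backward in the alphabet (wrapping around), then keep every other character starting from the second (positions 2nd, 4th, 6th, ...).
On "zdnzmfflw": the first step gives "wakwjccit", and the second then gives "awci".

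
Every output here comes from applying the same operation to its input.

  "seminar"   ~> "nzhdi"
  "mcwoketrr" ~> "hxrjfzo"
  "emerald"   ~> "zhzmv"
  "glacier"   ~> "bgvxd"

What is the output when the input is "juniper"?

epidk

The pattern: shift every letter 5 places backward in the alphabet (wrapping around), then delete the last 2 characters.
Working it through for "juniper": intermediate "epidkzm", final "epidk".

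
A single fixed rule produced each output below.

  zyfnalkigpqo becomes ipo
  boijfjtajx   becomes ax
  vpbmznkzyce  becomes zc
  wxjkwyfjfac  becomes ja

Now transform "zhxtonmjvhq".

jh

Each output is the input with this applied: keep every other character starting from the second (positions 2nd, 4th, 6th, ...), then delete the first 3 characters.
Working it through for "zhxtonmjvhq": intermediate "htnjh", final "jh".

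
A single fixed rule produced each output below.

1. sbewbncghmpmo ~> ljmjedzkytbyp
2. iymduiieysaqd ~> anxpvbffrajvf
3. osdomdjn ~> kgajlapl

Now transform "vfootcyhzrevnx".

The rule is to reverse the string, then shift every letter 3 places backward in the alphabet (wrapping around).
For "vfootcyhzrevnx", step one produces "xnverzhyctoofv"; step two turns that into "uksbowevzqllcs".

uksbowevzqllcs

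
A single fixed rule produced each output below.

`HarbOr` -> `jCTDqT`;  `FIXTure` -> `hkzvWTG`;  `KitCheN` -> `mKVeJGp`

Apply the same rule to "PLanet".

In each case the input is transformed by: flip the case of every letter, then shift every letter 2 places forward in the alphabet (wrapping around).
So "PLanet" becomes "rnCPGV".

rnCPGV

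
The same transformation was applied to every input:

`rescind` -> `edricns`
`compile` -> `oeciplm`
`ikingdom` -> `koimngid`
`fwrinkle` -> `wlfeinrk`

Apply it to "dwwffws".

wsdffww

The transformation: swap each adjacent pair of characters (1↔2, 3↔4, ...), then take characters alternately from the front and the back (1st, last, 2nd, 2nd-last, ...).
So "dwwffws" becomes "wsdffww".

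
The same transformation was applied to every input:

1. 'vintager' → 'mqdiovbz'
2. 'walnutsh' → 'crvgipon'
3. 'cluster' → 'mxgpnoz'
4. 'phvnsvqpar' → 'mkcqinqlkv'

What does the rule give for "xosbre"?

The pattern: shift every letter 5 places backward in the alphabet (wrapping around), then move the last character to the front.
On "xosbre": the first step gives "sjnwmz", and the second then gives "zsjnwm".

zsjnwm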